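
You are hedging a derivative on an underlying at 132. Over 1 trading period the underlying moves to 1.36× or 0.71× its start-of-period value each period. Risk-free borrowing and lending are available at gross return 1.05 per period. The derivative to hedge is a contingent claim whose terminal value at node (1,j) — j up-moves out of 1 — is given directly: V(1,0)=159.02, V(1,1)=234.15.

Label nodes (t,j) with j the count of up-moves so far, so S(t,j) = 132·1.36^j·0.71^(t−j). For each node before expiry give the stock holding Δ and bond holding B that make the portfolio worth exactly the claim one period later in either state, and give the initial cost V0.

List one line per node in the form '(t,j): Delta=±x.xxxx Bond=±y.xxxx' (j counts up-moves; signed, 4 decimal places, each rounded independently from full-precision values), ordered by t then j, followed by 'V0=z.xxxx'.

(0,0): Delta=0.8756 Bond=73.2904
V0=188.8750

Under the risk-neutral measure, an up-move has probability p* = (R−d)/(u−d) = 0.5231 and values discount at R = 1.05.
Terminal values V(1,·): V(1,0)=159.0200, V(1,1)=234.1500
Node (0,0) S=132.0000: V=(p*·234.1500+(1−p*)·159.0200)/1.05=188.8750; Δ=(234.1500−159.0200)/(179.5200−93.7200)=0.8756; B=V−Δ·S=73.2904
Check: Δ(0,0)·S0 + B(0,0) = 188.8750 = V0.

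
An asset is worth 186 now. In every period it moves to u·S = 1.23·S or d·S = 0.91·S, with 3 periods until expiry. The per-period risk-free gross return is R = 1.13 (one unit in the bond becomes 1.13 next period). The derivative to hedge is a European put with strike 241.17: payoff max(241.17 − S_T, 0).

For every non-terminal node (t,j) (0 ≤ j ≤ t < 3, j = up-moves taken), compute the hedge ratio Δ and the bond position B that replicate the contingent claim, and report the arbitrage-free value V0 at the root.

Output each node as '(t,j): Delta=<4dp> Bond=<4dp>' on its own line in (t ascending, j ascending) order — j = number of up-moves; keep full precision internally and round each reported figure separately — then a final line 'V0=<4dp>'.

(0,0): Delta=-0.3557 Bond=75.5207
(1,0): Delta=-0.8326 Bond=166.0526
(1,1): Delta=-0.1954 Bond=48.6501
(2,0): Delta=-1.0000 Bond=213.4248
(2,1): Delta=-0.7763 Bond=175.9189
(2,2): Delta=0.0000 Bond=0.0000
V0=9.3556

Risk-neutral probability p* = (R−d)/(u−d) = (1.13−0.91)/(1.23−0.91) = 0.6875.
Payoff layer (t=3): V(3,0)=101.0058, V(3,1)=51.7173, V(3,2)=0.0000, V(3,3)=0.0000
Node (2,0) S=154.0266: V=(p*·51.7173+(1−p*)·101.0058)/1.13=59.3982; Δ=(51.7173−101.0058)/(189.4527−140.1642)=-1.0000; B=V−Δ·S=213.4248
Node (2,1) S=208.1898: V=(p*·0.0000+(1−p*)·51.7173)/1.13=14.3023; Δ=(0.0000−51.7173)/(256.0735−189.4527)=-0.7763; B=V−Δ·S=175.9189
Node (2,2) S=281.3994: V=(p*·0.0000+(1−p*)·0.0000)/1.13=0.0000; Δ=(0.0000−0.0000)/(346.1213−256.0735)=0.0000; B=V−Δ·S=0.0000
Node (1,0) S=169.2600: V=(p*·14.3023+(1−p*)·59.3982)/1.13=25.1281; Δ=(14.3023−59.3982)/(208.1898−154.0266)=-0.8326; B=V−Δ·S=166.0526
Node (1,1) S=228.7800: V=(p*·0.0000+(1−p*)·14.3023)/1.13=3.9553; Δ=(0.0000−14.3023)/(281.3994−208.1898)=-0.1954; B=V−Δ·S=48.6501
Node (0,0) S=186.0000: V=(p*·3.9553+(1−p*)·25.1281)/1.13=9.3556; Δ=(3.9553−25.1281)/(228.7800−169.2600)=-0.3557; B=V−Δ·S=75.5207
Root portfolio cost Δ·186+B reproduces V0=9.3556.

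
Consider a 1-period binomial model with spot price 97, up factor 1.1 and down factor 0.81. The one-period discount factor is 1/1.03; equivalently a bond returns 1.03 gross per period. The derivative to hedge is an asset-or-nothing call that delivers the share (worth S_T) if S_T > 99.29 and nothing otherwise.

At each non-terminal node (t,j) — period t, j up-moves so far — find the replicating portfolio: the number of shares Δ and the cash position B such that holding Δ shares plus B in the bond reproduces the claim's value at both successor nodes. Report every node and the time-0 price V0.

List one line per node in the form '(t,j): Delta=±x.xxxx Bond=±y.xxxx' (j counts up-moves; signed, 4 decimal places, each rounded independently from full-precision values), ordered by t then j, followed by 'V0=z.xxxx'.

(0,0): Delta=3.7931 Bond=-289.3438
V0=78.5872

Risk-neutral probability p* = (R−d)/(u−d) = (1.03−0.81)/(1.1−0.81) = 0.7586.
At expiry t=1: V(1,0)=0.0000, V(1,1)=106.7000
  t=0,j=0: stock 97.0000 → up 106.7000 (V=106.7000), down 78.5700 (V=0.0000). Price 78.5872; hedge Δ=3.7931, bond B=-289.3438.
Root portfolio cost Δ·97+B reproduces V0=78.5872.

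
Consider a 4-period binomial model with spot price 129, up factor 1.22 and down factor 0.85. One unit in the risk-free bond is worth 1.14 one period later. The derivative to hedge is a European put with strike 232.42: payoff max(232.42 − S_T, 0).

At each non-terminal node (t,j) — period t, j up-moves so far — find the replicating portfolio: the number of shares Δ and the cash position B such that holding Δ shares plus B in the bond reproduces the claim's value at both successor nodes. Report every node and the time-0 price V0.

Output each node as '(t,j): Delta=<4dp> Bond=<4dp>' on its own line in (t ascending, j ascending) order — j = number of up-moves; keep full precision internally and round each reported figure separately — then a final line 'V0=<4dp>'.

(0,0): Delta=-0.6367 Bond=102.6661
(1,0): Delta=-1.0000 Bond=156.8769
(1,1): Delta=-0.5669 Bond=106.0497
(2,0): Delta=-1.0000 Bond=178.8396
(2,1): Delta=-1.0000 Bond=178.8396
(2,2): Delta=-0.4836 Bond=104.9124
(3,0): Delta=-1.0000 Bond=203.8772
(3,1): Delta=-1.0000 Bond=203.8772
(3,2): Delta=-1.0000 Bond=203.8772
(3,3): Delta=-0.3844 Bond=96.3513
V0=20.5338

No-arbitrage ⇒ martingale measure with p* = (R−d)/(u−d) = 0.7838.
At expiry t=4: V(4,0)=165.0812, V(4,1)=135.7690, V(4,2)=93.6974, V(4,3)=33.3123, V(4,4)=0.0000
Node (3,0) S=79.2221: V=(p*·135.7690+(1−p*)·165.0812)/1.14=124.6551; Δ=(135.7690−165.0812)/(96.6510−67.3388)=-1.0000; B=V−Δ·S=203.8772
Node (3,1) S=113.7070: V=(p*·93.6974+(1−p*)·135.7690)/1.14=90.1701; Δ=(93.6974−135.7690)/(138.7226−96.6510)=-1.0000; B=V−Δ·S=203.8772
Node (3,2) S=163.2031: V=(p*·33.3123+(1−p*)·93.6974)/1.14=40.6741; Δ=(33.3123−93.6974)/(199.1077−138.7226)=-1.0000; B=V−Δ·S=203.8772
Node (3,3) S=234.2444: V=(p*·0.0000+(1−p*)·33.3123)/1.14=6.3181; Δ=(0.0000−33.3123)/(285.7782−199.1077)=-0.3844; B=V−Δ·S=96.3513
Node (2,0) S=93.2025: V=(p*·90.1701+(1−p*)·124.6551)/1.14=85.6371; Δ=(90.1701−124.6551)/(113.7070−79.2221)=-1.0000; B=V−Δ·S=178.8396
Node (2,1) S=133.7730: V=(p*·40.6741+(1−p*)·90.1701)/1.14=45.0666; Δ=(40.6741−90.1701)/(163.2031−113.7070)=-1.0000; B=V−Δ·S=178.8396
Node (2,2) S=192.0036: V=(p*·6.3181+(1−p*)·40.6741)/1.14=12.0583; Δ=(6.3181−40.6741)/(234.2444−163.2031)=-0.4836; B=V−Δ·S=104.9124
Node (1,0) S=109.6500: V=(p*·45.0666+(1−p*)·85.6371)/1.14=47.2269; Δ=(45.0666−85.6371)/(133.7730−93.2025)=-1.0000; B=V−Δ·S=156.8769
Node (1,1) S=157.3800: V=(p*·12.0583+(1−p*)·45.0666)/1.14=16.8379; Δ=(12.0583−45.0666)/(192.0036−133.7730)=-0.5669; B=V−Δ·S=106.0497
Node (0,0) S=129.0000: V=(p*·16.8379+(1−p*)·47.2269)/1.14=20.5338; Δ=(16.8379−47.2269)/(157.3800−109.6500)=-0.6367; B=V−Δ·S=102.6661
Check: Δ(0,0)·S0 + B(0,0) = 20.5338 = V0.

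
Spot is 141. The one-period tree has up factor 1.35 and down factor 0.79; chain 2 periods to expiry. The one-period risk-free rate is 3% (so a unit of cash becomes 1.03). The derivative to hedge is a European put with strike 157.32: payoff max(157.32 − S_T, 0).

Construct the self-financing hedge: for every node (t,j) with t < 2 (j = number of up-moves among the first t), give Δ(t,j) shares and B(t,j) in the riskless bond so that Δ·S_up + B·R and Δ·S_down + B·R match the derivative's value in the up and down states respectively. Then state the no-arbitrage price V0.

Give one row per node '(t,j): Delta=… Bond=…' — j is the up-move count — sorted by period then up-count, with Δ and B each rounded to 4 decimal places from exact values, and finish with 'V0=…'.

The replicating-portfolio and risk-neutral prices coincide; use p* = (1.03−0.79)/(1.35−0.79) = 0.4286 for the latter.
Terminal payoffs: V(2,0)=69.3219, V(2,1)=6.9435, V(2,2)=0.0000
Node (1,0) S=111.3900: V=(p*·6.9435+(1−p*)·69.3219)/1.03=41.3479; Δ=(6.9435−69.3219)/(150.3765−87.9981)=-1.0000; B=V−Δ·S=152.7379
Node (1,1) S=190.3500: V=(p*·0.0000+(1−p*)·6.9435)/1.03=3.8521; Δ=(0.0000−6.9435)/(256.9725−150.3765)=-0.0651; B=V−Δ·S=16.2513
Node (0,0) S=141.0000: V=(p*·3.8521+(1−p*)·41.3479)/1.03=24.5420; Δ=(3.8521−41.3479)/(190.3500−111.3900)=-0.4749; B=V−Δ·S=91.4986
Each (Δ,B) replicates both successor values, so the strategy is self-financing and V0 is arbitrage-free.

(0,0): Delta=-0.4749 Bond=91.4986
(1,0): Delta=-1.0000 Bond=152.7379
(1,1): Delta=-0.0651 Bond=16.2513
V0=24.5420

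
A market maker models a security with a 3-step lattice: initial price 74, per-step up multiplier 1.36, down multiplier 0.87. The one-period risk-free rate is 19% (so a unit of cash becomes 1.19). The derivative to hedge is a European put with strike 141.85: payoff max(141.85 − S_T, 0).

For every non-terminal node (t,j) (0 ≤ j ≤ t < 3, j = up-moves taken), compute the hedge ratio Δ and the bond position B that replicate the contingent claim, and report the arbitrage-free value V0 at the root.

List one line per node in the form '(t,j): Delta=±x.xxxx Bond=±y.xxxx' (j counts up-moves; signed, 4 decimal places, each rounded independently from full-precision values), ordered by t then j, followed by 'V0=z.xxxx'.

(0,0): Delta=-0.6321 Bond=64.2724
(1,0): Delta=-1.0000 Bond=100.1695
(1,1): Delta=-0.5071 Bond=63.9013
(2,0): Delta=-1.0000 Bond=119.2017
(2,1): Delta=-1.0000 Bond=119.2017
(2,2): Delta=-0.3396 Bond=53.1143
V0=17.4969

No-arbitrage ⇒ martingale measure with p* = (R−d)/(u−d) = 0.6531.
Payoff layer (t=3): V(3,0)=93.1208, V(3,1)=65.6756, V(3,2)=22.7728, V(3,3)=0.0000
(2,0): S=56.0106. Δ = (V_up−V_dn)/(S_up−S_dn) = (65.6756−93.1208)/(76.1744−48.7292) = -1.0000. V = [p*·65.6756 + (1−p*)·93.1208]/1.19 = 63.1911. B = V − Δ·S = 119.2017.
(2,1): S=87.5568. Δ = (V_up−V_dn)/(S_up−S_dn) = (22.7728−65.6756)/(119.0772−76.1744) = -1.0000. V = [p*·22.7728 + (1−p*)·65.6756]/1.19 = 31.6449. B = V − Δ·S = 119.2017.
(2,2): S=136.8704. Δ = (V_up−V_dn)/(S_up−S_dn) = (0.0000−22.7728)/(186.1437−119.0772) = -0.3396. V = [p*·0.0000 + (1−p*)·22.7728]/1.19 = 6.6393. B = V − Δ·S = 53.1143.
(1,0): S=64.3800. Δ = (V_up−V_dn)/(S_up−S_dn) = (31.6449−63.1911)/(87.5568−56.0106) = -1.0000. V = [p*·31.6449 + (1−p*)·63.1911]/1.19 = 35.7895. B = V − Δ·S = 100.1695.
(1,1): S=100.6400. Δ = (V_up−V_dn)/(S_up−S_dn) = (6.6393−31.6449)/(136.8704−87.5568) = -0.5071. V = [p*·6.6393 + (1−p*)·31.6449]/1.19 = 12.8695. B = V − Δ·S = 63.9013.
(0,0): S=74.0000. Δ = (V_up−V_dn)/(S_up−S_dn) = (12.8695−35.7895)/(100.6400−64.3800) = -0.6321. V = [p*·12.8695 + (1−p*)·35.7895]/1.19 = 17.4969. B = V − Δ·S = 64.2724.
Each (Δ,B) replicates both successor values, so the strategy is self-financing and V0 is arbitrage-free.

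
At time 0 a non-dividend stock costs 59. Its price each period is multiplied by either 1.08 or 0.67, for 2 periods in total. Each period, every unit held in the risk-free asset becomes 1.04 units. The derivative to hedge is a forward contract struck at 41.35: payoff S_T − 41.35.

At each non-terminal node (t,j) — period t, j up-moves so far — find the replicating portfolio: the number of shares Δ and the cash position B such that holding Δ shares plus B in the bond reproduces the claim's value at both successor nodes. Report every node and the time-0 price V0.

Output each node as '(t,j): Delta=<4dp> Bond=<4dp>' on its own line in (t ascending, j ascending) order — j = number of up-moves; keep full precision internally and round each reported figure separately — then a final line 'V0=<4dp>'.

Under the risk-neutral measure, an up-move has probability p* = (R−d)/(u−d) = 0.9024 and values discount at R = 1.04.
At expiry t=2: V(2,0)=-14.8649, V(2,1)=1.3424, V(2,2)=27.4676
Node (1,0) S=39.5300: V=(p*·1.3424+(1−p*)·-14.8649)/1.04=-0.2296; Δ=(1.3424−-14.8649)/(42.6924−26.4851)=1.0000; B=V−Δ·S=-39.7596
Node (1,1) S=63.7200: V=(p*·27.4676+(1−p*)·1.3424)/1.04=23.9604; Δ=(27.4676−1.3424)/(68.8176−42.6924)=1.0000; B=V−Δ·S=-39.7596
Node (0,0) S=59.0000: V=(p*·23.9604+(1−p*)·-0.2296)/1.04=20.7696; Δ=(23.9604−-0.2296)/(63.7200−39.5300)=1.0000; B=V−Δ·S=-38.2304
Self-financing check: at every node Δ·S+B equals the discounted successor values.

(0,0): Delta=1.0000 Bond=-38.2304
(1,0): Delta=1.0000 Bond=-39.7596
(1,1): Delta=1.0000 Bond=-39.7596
V0=20.7696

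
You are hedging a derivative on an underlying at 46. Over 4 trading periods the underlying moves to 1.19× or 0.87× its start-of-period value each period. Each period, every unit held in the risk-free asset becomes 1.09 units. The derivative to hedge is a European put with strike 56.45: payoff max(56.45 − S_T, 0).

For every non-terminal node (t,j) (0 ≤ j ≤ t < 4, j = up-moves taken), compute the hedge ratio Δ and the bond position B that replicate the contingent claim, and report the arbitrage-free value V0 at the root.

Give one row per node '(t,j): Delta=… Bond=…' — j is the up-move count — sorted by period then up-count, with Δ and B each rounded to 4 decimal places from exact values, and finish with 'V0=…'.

Under the risk-neutral measure, an up-move has probability p* = (R−d)/(u−d) = 0.6875 and values discount at R = 1.09.
At expiry t=4: V(4,0)=30.0967, V(4,1)=20.4035, V(4,2)=7.1451, V(4,3)=0.0000, V(4,4)=0.0000
  t=3,j=0: stock 30.2911 → up 36.0465 (V=20.4035), down 26.3533 (V=30.0967). Price 21.4979; hedge Δ=-1.0000, bond B=51.7890.
  t=3,j=1: stock 41.4327 → up 49.3049 (V=7.1451), down 36.0465 (V=20.4035). Price 10.3563; hedge Δ=-1.0000, bond B=51.7890.
  t=3,j=2: stock 56.6723 → up 67.4401 (V=0.0000), down 49.3049 (V=7.1451). Price 2.0485; hedge Δ=-0.3940, bond B=24.3768.
  t=3,j=3: stock 77.5173 → up 92.2456 (V=0.0000), down 67.4401 (V=0.0000). Price 0.0000; hedge Δ=0.0000, bond B=0.0000.
  t=2,j=0: stock 34.8174 → up 41.4327 (V=10.3563), down 30.2911 (V=21.4979). Price 12.6954; hedge Δ=-1.0000, bond B=47.5128.
  t=2,j=1: stock 47.6238 → up 56.6723 (V=2.0485), down 41.4327 (V=10.3563). Price 4.2612; hedge Δ=-0.5451, bond B=30.2231.
  t=2,j=2: stock 65.1406 → up 77.5173 (V=0.0000), down 56.6723 (V=2.0485). Price 0.5873; hedge Δ=-0.0983, bond B=6.9888.
  t=1,j=0: stock 40.0200 → up 47.6238 (V=4.2612), down 34.8174 (V=12.6954). Price 6.3274; hedge Δ=-0.6586, bond B=32.6845.
  t=1,j=1: stock 54.7400 → up 65.1406 (V=0.5873), down 47.6238 (V=4.2612). Price 1.5921; hedge Δ=-0.2097, bond B=13.0729.
  t=0,j=0: stock 46.0000 → up 54.7400 (V=1.5921), down 40.0200 (V=6.3274). Price 2.8182; hedge Δ=-0.3217, bond B=17.6161.
The time-0 hedge costs 2.8182, which is the no-arbitrage price.

(0,0): Delta=-0.3217 Bond=17.6161
(1,0): Delta=-0.6586 Bond=32.6845
(1,1): Delta=-0.2097 Bond=13.0729
(2,0): Delta=-1.0000 Bond=47.5128
(2,1): Delta=-0.5451 Bond=30.2231
(2,2): Delta=-0.0983 Bond=6.9888
(3,0): Delta=-1.0000 Bond=51.7890
(3,1): Delta=-1.0000 Bond=51.7890
(3,2): Delta=-0.3940 Bond=24.3768
(3,3): Delta=0.0000 Bond=0.0000
V0=2.8182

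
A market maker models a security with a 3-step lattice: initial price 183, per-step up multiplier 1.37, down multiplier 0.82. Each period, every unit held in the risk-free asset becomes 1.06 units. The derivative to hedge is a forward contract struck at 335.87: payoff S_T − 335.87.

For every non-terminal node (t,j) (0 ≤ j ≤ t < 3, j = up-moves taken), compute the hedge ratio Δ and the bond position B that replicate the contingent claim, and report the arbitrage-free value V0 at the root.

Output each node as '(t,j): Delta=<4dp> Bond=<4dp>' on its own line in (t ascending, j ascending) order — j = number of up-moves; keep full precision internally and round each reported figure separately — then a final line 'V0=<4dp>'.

(0,0): Delta=1.0000 Bond=-282.0029
(1,0): Delta=1.0000 Bond=-298.9231
(1,1): Delta=1.0000 Bond=-298.9231
(2,0): Delta=1.0000 Bond=-316.8585
(2,1): Delta=1.0000 Bond=-316.8585
(2,2): Delta=1.0000 Bond=-316.8585
V0=-99.0029

Risk-neutral probability p* = (R−d)/(u−d) = (1.06−0.82)/(1.37−0.82) = 0.4364.
Terminal payoffs: V(3,0)=-234.9697, V(3,1)=-167.2926, V(3,2)=-54.2224, V(3,3)=134.6876
(2,0): S=123.0492. Δ = (V_up−V_dn)/(S_up−S_dn) = (-167.2926−-234.9697)/(168.5774−100.9003) = 1.0000. V = [p*·-167.2926 + (1−p*)·-234.9697]/1.06 = -193.8093. B = V − Δ·S = -316.8585.
(2,1): S=205.5822. Δ = (V_up−V_dn)/(S_up−S_dn) = (-54.2224−-167.2926)/(281.6476−168.5774) = 1.0000. V = [p*·-54.2224 + (1−p*)·-167.2926]/1.06 = -111.2763. B = V − Δ·S = -316.8585.
(2,2): S=343.4727. Δ = (V_up−V_dn)/(S_up−S_dn) = (134.6876−-54.2224)/(470.5576−281.6476) = 1.0000. V = [p*·134.6876 + (1−p*)·-54.2224]/1.06 = 26.6142. B = V − Δ·S = -316.8585.
(1,0): S=150.0600. Δ = (V_up−V_dn)/(S_up−S_dn) = (-111.2763−-193.8093)/(205.5822−123.0492) = 1.0000. V = [p*·-111.2763 + (1−p*)·-193.8093]/1.06 = -148.8631. B = V − Δ·S = -298.9231.
(1,1): S=250.7100. Δ = (V_up−V_dn)/(S_up−S_dn) = (26.6142−-111.2763)/(343.4727−205.5822) = 1.0000. V = [p*·26.6142 + (1−p*)·-111.2763]/1.06 = -48.2131. B = V − Δ·S = -298.9231.
(0,0): S=183.0000. Δ = (V_up−V_dn)/(S_up−S_dn) = (-48.2131−-148.8631)/(250.7100−150.0600) = 1.0000. V = [p*·-48.2131 + (1−p*)·-148.8631]/1.06 = -99.0029. B = V − Δ·S = -282.0029.
The time-0 hedge costs -99.0029, which is the no-arbitrage price.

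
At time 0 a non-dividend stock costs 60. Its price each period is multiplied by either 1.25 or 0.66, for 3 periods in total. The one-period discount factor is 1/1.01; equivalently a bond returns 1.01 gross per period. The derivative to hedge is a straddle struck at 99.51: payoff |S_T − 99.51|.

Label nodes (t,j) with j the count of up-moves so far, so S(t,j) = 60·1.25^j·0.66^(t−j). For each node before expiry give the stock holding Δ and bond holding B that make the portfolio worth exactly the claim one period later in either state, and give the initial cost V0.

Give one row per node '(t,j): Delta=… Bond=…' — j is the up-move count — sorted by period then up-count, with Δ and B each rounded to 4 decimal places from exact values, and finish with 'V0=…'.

Under the risk-neutral measure, an up-move has probability p* = (R−d)/(u−d) = 0.5932 and values discount at R = 1.01.
Terminal payoffs: V(3,0)=82.2602, V(3,1)=66.8400, V(3,2)=37.6350, V(3,3)=17.6775
(2,0): S=26.1360. Δ = (V_up−V_dn)/(S_up−S_dn) = (66.8400−82.2602)/(32.6700−17.2498) = -1.0000. V = [p*·66.8400 + (1−p*)·82.2602]/1.01 = 72.3888. B = V − Δ·S = 98.5248.
(2,1): S=49.5000. Δ = (V_up−V_dn)/(S_up−S_dn) = (37.6350−66.8400)/(61.8750−32.6700) = -1.0000. V = [p*·37.6350 + (1−p*)·66.8400]/1.01 = 49.0248. B = V − Δ·S = 98.5248.
(2,2): S=93.7500. Δ = (V_up−V_dn)/(S_up−S_dn) = (17.6775−37.6350)/(117.1875−61.8750) = -0.3608. V = [p*·17.6775 + (1−p*)·37.6350]/1.01 = 25.5404. B = V − Δ·S = 59.3667.
(1,0): S=39.6000. Δ = (V_up−V_dn)/(S_up−S_dn) = (49.0248−72.3888)/(49.5000−26.1360) = -1.0000. V = [p*·49.0248 + (1−p*)·72.3888]/1.01 = 57.9493. B = V − Δ·S = 97.5493.
(1,1): S=75.0000. Δ = (V_up−V_dn)/(S_up−S_dn) = (25.5404−49.0248)/(93.7500−49.5000) = -0.5307. V = [p*·25.5404 + (1−p*)·49.0248]/1.01 = 34.7459. B = V − Δ·S = 74.5499.
(0,0): S=60.0000. Δ = (V_up−V_dn)/(S_up−S_dn) = (34.7459−57.9493)/(75.0000−39.6000) = -0.6555. V = [p*·34.7459 + (1−p*)·57.9493]/1.01 = 43.7471. B = V − Δ·S = 83.0748.
Root portfolio cost Δ·60+B reproduces V0=43.7471.

(0,0): Delta=-0.6555 Bond=83.0748
(1,0): Delta=-1.0000 Bond=97.5493
(1,1): Delta=-0.5307 Bond=74.5499
(2,0): Delta=-1.0000 Bond=98.5248
(2,1): Delta=-1.0000 Bond=98.5248
(2,2): Delta=-0.3608 Bond=59.3667
V0=43.7471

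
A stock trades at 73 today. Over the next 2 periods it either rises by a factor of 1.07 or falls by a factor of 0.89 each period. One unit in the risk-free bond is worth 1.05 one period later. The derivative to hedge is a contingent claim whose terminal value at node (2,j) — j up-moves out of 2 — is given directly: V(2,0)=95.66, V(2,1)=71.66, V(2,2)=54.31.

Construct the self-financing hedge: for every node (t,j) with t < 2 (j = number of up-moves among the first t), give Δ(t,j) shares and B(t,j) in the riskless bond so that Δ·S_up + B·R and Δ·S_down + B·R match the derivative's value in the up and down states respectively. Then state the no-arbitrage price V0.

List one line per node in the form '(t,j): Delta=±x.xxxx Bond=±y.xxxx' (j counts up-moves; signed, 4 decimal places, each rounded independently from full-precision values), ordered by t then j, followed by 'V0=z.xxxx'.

(0,0): Delta=-1.3111 Bond=148.5407
(1,0): Delta=-2.0522 Bond=204.1206
(1,1): Delta=-1.2340 Bond=149.9487
V0=52.8323

Under the risk-neutral measure, an up-move has probability p* = (R−d)/(u−d) = 0.8889 and values discount at R = 1.05.
At expiry t=2: V(2,0)=95.6600, V(2,1)=71.6600, V(2,2)=54.3100
(1,0): S=64.9700. Δ = (V_up−V_dn)/(S_up−S_dn) = (71.6600−95.6600)/(69.5179−57.8233) = -2.0522. V = [p*·71.6600 + (1−p*)·95.6600]/1.05 = 70.7873. B = V − Δ·S = 204.1206.
(1,1): S=78.1100. Δ = (V_up−V_dn)/(S_up−S_dn) = (54.3100−71.6600)/(83.5777−69.5179) = -1.2340. V = [p*·54.3100 + (1−p*)·71.6600]/1.05 = 53.5598. B = V − Δ·S = 149.9487.
(0,0): S=73.0000. Δ = (V_up−V_dn)/(S_up−S_dn) = (53.5598−70.7873)/(78.1100−64.9700) = -1.3111. V = [p*·53.5598 + (1−p*)·70.7873]/1.05 = 52.8323. B = V − Δ·S = 148.5407.
The time-0 hedge costs 52.8323, which is the no-arbitrage price.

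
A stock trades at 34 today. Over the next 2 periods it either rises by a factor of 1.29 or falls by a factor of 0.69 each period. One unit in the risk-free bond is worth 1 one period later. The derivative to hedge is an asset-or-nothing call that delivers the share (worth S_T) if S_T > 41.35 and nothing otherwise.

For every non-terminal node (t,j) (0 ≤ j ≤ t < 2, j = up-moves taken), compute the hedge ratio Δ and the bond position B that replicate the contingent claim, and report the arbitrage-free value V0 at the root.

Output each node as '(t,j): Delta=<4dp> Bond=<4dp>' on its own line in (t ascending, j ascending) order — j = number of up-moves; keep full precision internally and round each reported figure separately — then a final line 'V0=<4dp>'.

No-arbitrage ⇒ martingale measure with p* = (R−d)/(u−d) = 0.5167.
Terminal payoffs: V(2,0)=0.0000, V(2,1)=0.0000, V(2,2)=56.5794
(1,0): S=23.4600. Δ = (V_up−V_dn)/(S_up−S_dn) = (0.0000−0.0000)/(30.2634−16.1874) = 0.0000. V = [p*·0.0000 + (1−p*)·0.0000]/1 = 0.0000. B = V − Δ·S = 0.0000.
(1,1): S=43.8600. Δ = (V_up−V_dn)/(S_up−S_dn) = (56.5794−0.0000)/(56.5794−30.2634) = 2.1500. V = [p*·56.5794 + (1−p*)·0.0000]/1 = 29.2327. B = V − Δ·S = -65.0663.
(0,0): S=34.0000. Δ = (V_up−V_dn)/(S_up−S_dn) = (29.2327−0.0000)/(43.8600−23.4600) = 1.4330. V = [p*·29.2327 + (1−p*)·0.0000]/1 = 15.1036. B = V − Δ·S = -33.6176.
Self-financing check: at every node Δ·S+B equals the discounted successor values.

(0,0): Delta=1.4330 Bond=-33.6176
(1,0): Delta=0.0000 Bond=0.0000
(1,1): Delta=2.1500 Bond=-65.0663
V0=15.1036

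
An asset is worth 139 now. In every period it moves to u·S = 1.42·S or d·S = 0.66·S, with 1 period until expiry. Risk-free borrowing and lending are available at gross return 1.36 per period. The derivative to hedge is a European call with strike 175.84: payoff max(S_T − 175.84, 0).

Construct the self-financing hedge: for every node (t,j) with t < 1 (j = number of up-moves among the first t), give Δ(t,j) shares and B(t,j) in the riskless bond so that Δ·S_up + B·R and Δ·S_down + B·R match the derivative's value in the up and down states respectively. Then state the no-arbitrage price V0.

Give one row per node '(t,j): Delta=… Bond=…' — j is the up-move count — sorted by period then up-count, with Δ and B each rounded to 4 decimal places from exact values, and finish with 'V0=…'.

Since d<R<u, set p* = (R−d)/(u−d) = 0.9211; price each node as the discounted p*-expectation of its children.
Terminal payoffs: V(1,0)=0.0000, V(1,1)=21.5400
Node (0,0) S=139.0000: V=(p*·21.5400+(1−p*)·0.0000)/1.36=14.5878; Δ=(21.5400−0.0000)/(197.3800−91.7400)=0.2039; B=V−Δ·S=-13.7543
Root portfolio cost Δ·139+B reproduces V0=14.5878.

(0,0): Delta=0.2039 Bond=-13.7543
V0=14.5878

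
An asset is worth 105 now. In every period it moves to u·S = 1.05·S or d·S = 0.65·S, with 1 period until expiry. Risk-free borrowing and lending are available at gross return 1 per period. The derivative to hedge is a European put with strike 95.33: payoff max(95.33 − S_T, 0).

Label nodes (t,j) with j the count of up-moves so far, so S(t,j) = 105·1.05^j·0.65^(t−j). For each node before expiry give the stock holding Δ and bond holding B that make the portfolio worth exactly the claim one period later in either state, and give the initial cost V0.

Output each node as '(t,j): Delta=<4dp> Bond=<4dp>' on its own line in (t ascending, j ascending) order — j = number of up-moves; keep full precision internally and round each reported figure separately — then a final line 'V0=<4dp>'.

(0,0): Delta=-0.6448 Bond=71.0850
V0=3.3850

No-arbitrage ⇒ martingale measure with p* = (R−d)/(u−d) = 0.8750.
Terminal payoffs: V(1,0)=27.0800, V(1,1)=0.0000
  t=0,j=0: stock 105.0000 → up 110.2500 (V=0.0000), down 68.2500 (V=27.0800). Price 3.3850; hedge Δ=-0.6448, bond B=71.0850.
Self-financing check: at every node Δ·S+B equals the discounted successor values.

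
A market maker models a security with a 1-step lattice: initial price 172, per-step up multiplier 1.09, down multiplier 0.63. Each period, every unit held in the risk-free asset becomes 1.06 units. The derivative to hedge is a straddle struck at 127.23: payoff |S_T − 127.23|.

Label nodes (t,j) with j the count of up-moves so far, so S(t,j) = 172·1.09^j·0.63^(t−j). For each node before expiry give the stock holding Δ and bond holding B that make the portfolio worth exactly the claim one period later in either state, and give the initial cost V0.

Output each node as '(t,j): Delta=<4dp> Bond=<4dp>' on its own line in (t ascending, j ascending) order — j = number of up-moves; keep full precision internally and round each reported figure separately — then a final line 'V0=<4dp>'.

No-arbitrage ⇒ martingale measure with p* = (R−d)/(u−d) = 0.9348.
Terminal values V(1,·): V(1,0)=18.8700, V(1,1)=60.2500
(0,0): S=172.0000. Δ = (V_up−V_dn)/(S_up−S_dn) = (60.2500−18.8700)/(187.4800−108.3600) = 0.5230. V = [p*·60.2500 + (1−p*)·18.8700]/1.06 = 54.2937. B = V − Δ·S = -35.6628.
Self-financing check: at every node Δ·S+B equals the discounted successor values.

(0,0): Delta=0.5230 Bond=-35.6628
V0=54.2937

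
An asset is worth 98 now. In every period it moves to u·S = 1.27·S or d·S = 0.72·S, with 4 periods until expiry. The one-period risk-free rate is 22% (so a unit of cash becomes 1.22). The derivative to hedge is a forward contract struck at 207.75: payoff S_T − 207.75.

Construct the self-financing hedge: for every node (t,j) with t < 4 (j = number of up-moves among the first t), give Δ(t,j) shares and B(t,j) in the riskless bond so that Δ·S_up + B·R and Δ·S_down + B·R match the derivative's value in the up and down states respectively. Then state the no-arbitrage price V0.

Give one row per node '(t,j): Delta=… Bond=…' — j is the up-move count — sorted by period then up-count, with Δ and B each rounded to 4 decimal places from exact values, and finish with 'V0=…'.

Under the risk-neutral measure, an up-move has probability p* = (R−d)/(u−d) = 0.9091 and values discount at R = 1.22.
Terminal payoffs: V(4,0)=-181.4136, V(4,1)=-161.2956, V(4,2)=-125.8095, V(4,3)=-63.2161, V(4,4)=47.1917
  t=3,j=0: stock 36.5783 → up 46.4544 (V=-161.2956), down 26.3364 (V=-181.4136). Price -133.7086; hedge Δ=1.0000, bond B=-170.2869.
  t=3,j=1: stock 64.5201 → up 81.9405 (V=-125.8095), down 46.4544 (V=-161.2956). Price -105.7668; hedge Δ=1.0000, bond B=-170.2869.
  t=3,j=2: stock 113.8062 → up 144.5339 (V=-63.2161), down 81.9405 (V=-125.8095). Price -56.4807; hedge Δ=1.0000, bond B=-170.2869.
  t=3,j=3: stock 200.7415 → up 254.9417 (V=47.1917), down 144.5339 (V=-63.2161). Price 30.4546; hedge Δ=1.0000, bond B=-170.2869.
  t=2,j=0: stock 50.8032 → up 64.5201 (V=-105.7668), down 36.5783 (V=-133.7086). Price -88.7762; hedge Δ=1.0000, bond B=-139.5794.
  t=2,j=1: stock 89.6112 → up 113.8062 (V=-56.4807), down 64.5201 (V=-105.7668). Price -49.9682; hedge Δ=1.0000, bond B=-139.5794.
  t=2,j=2: stock 158.0642 → up 200.7415 (V=30.4546), down 113.8062 (V=-56.4807). Price 18.4848; hedge Δ=1.0000, bond B=-139.5794.
  t=1,j=0: stock 70.5600 → up 89.6112 (V=-49.9682), down 50.8032 (V=-88.7762). Price -43.8494; hedge Δ=1.0000, bond B=-114.4094.
  t=1,j=1: stock 124.4600 → up 158.0642 (V=18.4848), down 89.6112 (V=-49.9682). Price 10.0506; hedge Δ=1.0000, bond B=-114.4094.
  t=0,j=0: stock 98.0000 → up 124.4600 (V=10.0506), down 70.5600 (V=-43.8494). Price 4.2218; hedge Δ=1.0000, bond B=-93.7782.
Self-financing check: at every node Δ·S+B equals the discounted successor values.

(0,0): Delta=1.0000 Bond=-93.7782
(1,0): Delta=1.0000 Bond=-114.4094
(1,1): Delta=1.0000 Bond=-114.4094
(2,0): Delta=1.0000 Bond=-139.5794
(2,1): Delta=1.0000 Bond=-139.5794
(2,2): Delta=1.0000 Bond=-139.5794
(3,0): Delta=1.0000 Bond=-170.2869
(3,1): Delta=1.0000 Bond=-170.2869
(3,2): Delta=1.0000 Bond=-170.2869
(3,3): Delta=1.0000 Bond=-170.2869
V0=4.2218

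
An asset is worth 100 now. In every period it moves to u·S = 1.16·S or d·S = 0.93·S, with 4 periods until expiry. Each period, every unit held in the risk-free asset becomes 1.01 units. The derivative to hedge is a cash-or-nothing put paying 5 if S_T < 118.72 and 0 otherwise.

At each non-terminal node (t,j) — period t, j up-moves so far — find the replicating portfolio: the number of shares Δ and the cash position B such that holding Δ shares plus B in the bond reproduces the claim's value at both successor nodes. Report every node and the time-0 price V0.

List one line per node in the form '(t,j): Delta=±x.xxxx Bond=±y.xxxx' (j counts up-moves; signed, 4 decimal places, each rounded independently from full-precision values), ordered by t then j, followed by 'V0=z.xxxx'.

(0,0): Delta=-0.0499 Bond=9.2015
(1,0): Delta=-0.0277 Bond=7.2270
(1,1): Delta=-0.0833 Bond=13.1684
(2,0): Delta=0.0000 Bond=4.9015
(2,1): Delta=-0.0694 Bond=11.7951
(2,2): Delta=-0.1043 Bond=16.1221
(3,0): Delta=0.0000 Bond=4.9505
(3,1): Delta=0.0000 Bond=4.9505
(3,2): Delta=-0.1737 Bond=24.9677
(3,3): Delta=0.0000 Bond=0.0000
V0=4.2071

The replicating-portfolio and risk-neutral prices coincide; use p* = (1.01−0.93)/(1.16−0.93) = 0.3478 for the latter.
At expiry t=4: V(4,0)=5.0000, V(4,1)=5.0000, V(4,2)=5.0000, V(4,3)=0.0000, V(4,4)=0.0000
  t=3,j=0: stock 80.4357 → up 93.3054 (V=5.0000), down 74.8052 (V=5.0000). Price 4.9505; hedge Δ=0.0000, bond B=4.9505.
  t=3,j=1: stock 100.3284 → up 116.3809 (V=5.0000), down 93.3054 (V=5.0000). Price 4.9505; hedge Δ=0.0000, bond B=4.9505.
  t=3,j=2: stock 125.1408 → up 145.1633 (V=0.0000), down 116.3809 (V=5.0000). Price 3.2286; hedge Δ=-0.1737, bond B=24.9677.
  t=3,j=3: stock 156.0896 → up 181.0639 (V=0.0000), down 145.1633 (V=0.0000). Price 0.0000; hedge Δ=0.0000, bond B=0.0000.
  t=2,j=0: stock 86.4900 → up 100.3284 (V=4.9505), down 80.4357 (V=4.9505). Price 4.9015; hedge Δ=0.0000, bond B=4.9015.
  t=2,j=1: stock 107.8800 → up 125.1408 (V=3.2286), down 100.3284 (V=4.9505). Price 4.3085; hedge Δ=-0.0694, bond B=11.7951.
  t=2,j=2: stock 134.5600 → up 156.0896 (V=0.0000), down 125.1408 (V=3.2286). Price 2.0848; hedge Δ=-0.1043, bond B=16.1221.
  t=1,j=0: stock 93.0000 → up 107.8800 (V=4.3085), down 86.4900 (V=4.9015). Price 4.6487; hedge Δ=-0.0277, bond B=7.2270.
  t=1,j=1: stock 116.0000 → up 134.5600 (V=2.0848), down 107.8800 (V=4.3085). Price 3.5000; hedge Δ=-0.0833, bond B=13.1684.
  t=0,j=0: stock 100.0000 → up 116.0000 (V=3.5000), down 93.0000 (V=4.6487). Price 4.2071; hedge Δ=-0.0499, bond B=9.2015.
Root portfolio cost Δ·100+B reproduces V0=4.2071.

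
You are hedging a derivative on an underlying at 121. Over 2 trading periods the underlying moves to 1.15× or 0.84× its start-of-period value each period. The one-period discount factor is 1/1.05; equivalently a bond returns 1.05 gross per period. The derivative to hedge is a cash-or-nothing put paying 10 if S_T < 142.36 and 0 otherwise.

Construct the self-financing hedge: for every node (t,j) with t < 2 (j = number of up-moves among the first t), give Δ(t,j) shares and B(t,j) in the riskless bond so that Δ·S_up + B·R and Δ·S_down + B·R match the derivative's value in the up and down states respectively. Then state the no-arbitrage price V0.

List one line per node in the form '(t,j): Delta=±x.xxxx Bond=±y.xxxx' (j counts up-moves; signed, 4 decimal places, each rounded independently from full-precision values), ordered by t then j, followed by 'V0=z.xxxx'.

Under the risk-neutral measure, an up-move has probability p* = (R−d)/(u−d) = 0.6774 and values discount at R = 1.05.
Terminal payoffs: V(2,0)=10.0000, V(2,1)=10.0000, V(2,2)=0.0000
Node (1,0) S=101.6400: V=(p*·10.0000+(1−p*)·10.0000)/1.05=9.5238; Δ=(10.0000−10.0000)/(116.8860−85.3776)=0.0000; B=V−Δ·S=9.5238
Node (1,1) S=139.1500: V=(p*·0.0000+(1−p*)·10.0000)/1.05=3.0722; Δ=(0.0000−10.0000)/(160.0225−116.8860)=-0.2318; B=V−Δ·S=35.3303
Node (0,0) S=121.0000: V=(p*·3.0722+(1−p*)·9.5238)/1.05=4.9080; Δ=(3.0722−9.5238)/(139.1500−101.6400)=-0.1720; B=V−Δ·S=25.7196
Each (Δ,B) replicates both successor values, so the strategy is self-financing and V0 is arbitrage-free.

(0,0): Delta=-0.1720 Bond=25.7196
(1,0): Delta=0.0000 Bond=9.5238
(1,1): Delta=-0.2318 Bond=35.3303
V0=4.9080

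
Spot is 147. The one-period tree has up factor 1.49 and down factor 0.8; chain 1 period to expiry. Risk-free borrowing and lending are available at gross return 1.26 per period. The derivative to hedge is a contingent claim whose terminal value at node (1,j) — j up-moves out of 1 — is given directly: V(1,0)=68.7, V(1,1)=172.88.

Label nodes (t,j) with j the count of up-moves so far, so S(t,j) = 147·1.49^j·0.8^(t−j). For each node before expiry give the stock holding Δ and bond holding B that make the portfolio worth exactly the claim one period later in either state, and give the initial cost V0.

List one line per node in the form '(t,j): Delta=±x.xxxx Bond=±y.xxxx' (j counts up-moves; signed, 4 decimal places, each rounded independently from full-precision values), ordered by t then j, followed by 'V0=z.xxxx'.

(0,0): Delta=1.0271 Bond=-41.3400
V0=109.6455

Since d<R<u, set p* = (R−d)/(u−d) = 0.6667; price each node as the discounted p*-expectation of its children.
At expiry t=1: V(1,0)=68.7000, V(1,1)=172.8800
(0,0): S=147.0000. Δ = (V_up−V_dn)/(S_up−S_dn) = (172.8800−68.7000)/(219.0300−117.6000) = 1.0271. V = [p*·172.8800 + (1−p*)·68.7000]/1.26 = 109.6455. B = V − Δ·S = -41.3400.
The time-0 hedge costs 109.6455, which is the no-arbitrage price.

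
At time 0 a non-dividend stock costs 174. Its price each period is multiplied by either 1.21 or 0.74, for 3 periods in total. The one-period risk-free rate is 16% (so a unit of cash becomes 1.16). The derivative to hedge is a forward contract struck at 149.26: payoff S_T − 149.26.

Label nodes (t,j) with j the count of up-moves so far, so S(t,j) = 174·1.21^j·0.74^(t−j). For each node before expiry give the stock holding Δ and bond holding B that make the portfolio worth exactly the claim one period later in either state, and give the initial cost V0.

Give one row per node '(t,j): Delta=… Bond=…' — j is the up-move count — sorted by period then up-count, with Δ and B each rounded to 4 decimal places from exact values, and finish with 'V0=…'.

(0,0): Delta=1.0000 Bond=-95.6246
(1,0): Delta=1.0000 Bond=-110.9245
(1,1): Delta=1.0000 Bond=-110.9245
(2,0): Delta=1.0000 Bond=-128.6724
(2,1): Delta=1.0000 Bond=-128.6724
(2,2): Delta=1.0000 Bond=-128.6724
V0=78.3754

Under the risk-neutral measure, an up-move has probability p* = (R−d)/(u−d) = 0.8936 and values discount at R = 1.16.
At expiry t=3: V(3,0)=-78.7510, V(3,1)=-33.9683, V(3,2)=39.2575, V(3,3)=158.9916
(2,0): S=95.2824. Δ = (V_up−V_dn)/(S_up−S_dn) = (-33.9683−-78.7510)/(115.2917−70.5090) = 1.0000. V = [p*·-33.9683 + (1−p*)·-78.7510]/1.16 = -33.3900. B = V − Δ·S = -128.6724.
(2,1): S=155.7996. Δ = (V_up−V_dn)/(S_up−S_dn) = (39.2575−-33.9683)/(188.5175−115.2917) = 1.0000. V = [p*·39.2575 + (1−p*)·-33.9683]/1.16 = 27.1272. B = V − Δ·S = -128.6724.
(2,2): S=254.7534. Δ = (V_up−V_dn)/(S_up−S_dn) = (158.9916−39.2575)/(308.2516−188.5175) = 1.0000. V = [p*·158.9916 + (1−p*)·39.2575]/1.16 = 126.0810. B = V − Δ·S = -128.6724.
(1,0): S=128.7600. Δ = (V_up−V_dn)/(S_up−S_dn) = (27.1272−-33.3900)/(155.7996−95.2824) = 1.0000. V = [p*·27.1272 + (1−p*)·-33.3900]/1.16 = 17.8355. B = V − Δ·S = -110.9245.
(1,1): S=210.5400. Δ = (V_up−V_dn)/(S_up−S_dn) = (126.0810−27.1272)/(254.7534−155.7996) = 1.0000. V = [p*·126.0810 + (1−p*)·27.1272]/1.16 = 99.6155. B = V − Δ·S = -110.9245.
(0,0): S=174.0000. Δ = (V_up−V_dn)/(S_up−S_dn) = (99.6155−17.8355)/(210.5400−128.7600) = 1.0000. V = [p*·99.6155 + (1−p*)·17.8355]/1.16 = 78.3754. B = V − Δ·S = -95.6246.
The time-0 hedge costs 78.3754, which is the no-arbitrage price.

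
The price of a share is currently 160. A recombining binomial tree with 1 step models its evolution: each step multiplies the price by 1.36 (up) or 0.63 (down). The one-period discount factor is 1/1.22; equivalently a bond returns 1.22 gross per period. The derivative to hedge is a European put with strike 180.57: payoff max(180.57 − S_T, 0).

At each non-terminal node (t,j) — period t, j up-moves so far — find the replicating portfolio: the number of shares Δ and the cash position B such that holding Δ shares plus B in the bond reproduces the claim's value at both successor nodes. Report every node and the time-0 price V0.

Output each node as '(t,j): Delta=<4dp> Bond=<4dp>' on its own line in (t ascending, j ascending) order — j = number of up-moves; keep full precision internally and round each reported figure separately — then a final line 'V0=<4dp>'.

Risk-neutral probability p* = (R−d)/(u−d) = (1.22−0.63)/(1.36−0.63) = 0.8082.
Terminal values V(1,·): V(1,0)=79.7700, V(1,1)=0.0000
(0,0): S=160.0000. Δ = (V_up−V_dn)/(S_up−S_dn) = (0.0000−79.7700)/(217.6000−100.8000) = -0.6830. V = [p*·0.0000 + (1−p*)·79.7700]/1.22 = 12.5396. B = V − Δ·S = 121.8136.
Root portfolio cost Δ·160+B reproduces V0=12.5396.

(0,0): Delta=-0.6830 Bond=121.8136
V0=12.5396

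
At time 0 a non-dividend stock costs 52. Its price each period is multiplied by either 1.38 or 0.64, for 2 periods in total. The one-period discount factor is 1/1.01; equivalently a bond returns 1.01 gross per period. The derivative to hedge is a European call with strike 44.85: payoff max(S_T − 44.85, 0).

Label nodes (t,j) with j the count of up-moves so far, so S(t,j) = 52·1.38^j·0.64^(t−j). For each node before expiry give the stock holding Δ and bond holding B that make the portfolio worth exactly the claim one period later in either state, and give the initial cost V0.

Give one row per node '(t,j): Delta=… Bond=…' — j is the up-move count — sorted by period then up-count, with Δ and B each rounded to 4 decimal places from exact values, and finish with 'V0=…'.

(0,0): Delta=0.6970 Bond=-22.4394
(1,0): Delta=0.0437 Bond=-0.9217
(1,1): Delta=1.0000 Bond=-44.4059
V0=13.8054

Risk-neutral probability p* = (R−d)/(u−d) = (1.01−0.64)/(1.38−0.64) = 0.5000.
Terminal payoffs: V(2,0)=0.0000, V(2,1)=1.0764, V(2,2)=54.1788
Node (1,0) S=33.2800: V=(p*·1.0764+(1−p*)·0.0000)/1.01=0.5329; Δ=(1.0764−0.0000)/(45.9264−21.2992)=0.0437; B=V−Δ·S=-0.9217
Node (1,1) S=71.7600: V=(p*·54.1788+(1−p*)·1.0764)/1.01=27.3541; Δ=(54.1788−1.0764)/(99.0288−45.9264)=1.0000; B=V−Δ·S=-44.4059
Node (0,0) S=52.0000: V=(p*·27.3541+(1−p*)·0.5329)/1.01=13.8054; Δ=(27.3541−0.5329)/(71.7600−33.2800)=0.6970; B=V−Δ·S=-22.4394
Root portfolio cost Δ·52+B reproduces V0=13.8054.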